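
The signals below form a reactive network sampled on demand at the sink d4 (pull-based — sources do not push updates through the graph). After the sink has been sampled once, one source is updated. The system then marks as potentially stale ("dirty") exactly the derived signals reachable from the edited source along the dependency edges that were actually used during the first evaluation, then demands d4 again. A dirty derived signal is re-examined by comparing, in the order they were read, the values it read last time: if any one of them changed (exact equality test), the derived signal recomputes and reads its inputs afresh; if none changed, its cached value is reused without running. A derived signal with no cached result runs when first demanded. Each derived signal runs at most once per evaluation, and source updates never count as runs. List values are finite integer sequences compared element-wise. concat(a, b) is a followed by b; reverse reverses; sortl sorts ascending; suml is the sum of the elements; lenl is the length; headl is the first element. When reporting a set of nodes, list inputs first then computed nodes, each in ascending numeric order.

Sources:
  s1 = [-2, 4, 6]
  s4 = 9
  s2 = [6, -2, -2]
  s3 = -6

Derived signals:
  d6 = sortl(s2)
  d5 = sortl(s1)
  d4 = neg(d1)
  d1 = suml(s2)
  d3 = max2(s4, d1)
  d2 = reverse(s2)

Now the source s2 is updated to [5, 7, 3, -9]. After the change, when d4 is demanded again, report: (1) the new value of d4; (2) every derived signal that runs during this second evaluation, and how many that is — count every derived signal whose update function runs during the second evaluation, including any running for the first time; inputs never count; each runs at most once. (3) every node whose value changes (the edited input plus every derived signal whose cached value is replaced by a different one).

d4 now evaluates to -6.
Run set: d1, d4 (2 run).
Changed values: s2, d1, d4.

Initial pass — values computed on the first demand:
  d1 = suml([6, -2, -2]) = 2
  d4 = neg(2) = -2

Second demand — change propagation:
  d1: re-runs because s2 [6, -2, -2]->[5, 7, 3, -9]; new result 6.
  d4: re-runs because d1 2->6; new result -6.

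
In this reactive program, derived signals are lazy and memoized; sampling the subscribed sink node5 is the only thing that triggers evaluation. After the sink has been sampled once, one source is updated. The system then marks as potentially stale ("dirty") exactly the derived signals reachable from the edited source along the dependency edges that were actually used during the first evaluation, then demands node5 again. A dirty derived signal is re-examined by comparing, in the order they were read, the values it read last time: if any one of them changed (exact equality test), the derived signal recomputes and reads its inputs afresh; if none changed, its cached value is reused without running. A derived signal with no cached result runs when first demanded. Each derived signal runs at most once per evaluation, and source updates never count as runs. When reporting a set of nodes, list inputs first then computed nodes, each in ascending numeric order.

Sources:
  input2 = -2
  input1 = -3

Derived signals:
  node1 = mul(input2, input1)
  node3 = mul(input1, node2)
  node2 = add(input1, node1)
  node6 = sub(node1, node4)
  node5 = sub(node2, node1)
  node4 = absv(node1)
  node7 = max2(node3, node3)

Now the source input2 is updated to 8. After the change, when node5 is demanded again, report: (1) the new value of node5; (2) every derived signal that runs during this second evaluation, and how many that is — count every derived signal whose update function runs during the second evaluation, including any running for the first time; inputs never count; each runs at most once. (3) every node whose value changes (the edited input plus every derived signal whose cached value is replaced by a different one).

First demand of the output computes:
  node1 = mul(-2, -3) = 6
  node2 = add(-3, 6) = 3
  node5 = sub(3, 6) = -3

After the edit, cleaning proceeds:
  node1: a read changed (input2 -2->8) — executes, giving -24.
  node2: a read changed (node1 6->-24) — executes, giving -27.
  node5: a read changed (node2 3->-27; node1 6->-24) — executes, giving -3 — identical to its old value.

Demanding node5 again yields -3.
3 derived signals run: node1, node2, node5.
The nodes whose values change: input2, node1, node2.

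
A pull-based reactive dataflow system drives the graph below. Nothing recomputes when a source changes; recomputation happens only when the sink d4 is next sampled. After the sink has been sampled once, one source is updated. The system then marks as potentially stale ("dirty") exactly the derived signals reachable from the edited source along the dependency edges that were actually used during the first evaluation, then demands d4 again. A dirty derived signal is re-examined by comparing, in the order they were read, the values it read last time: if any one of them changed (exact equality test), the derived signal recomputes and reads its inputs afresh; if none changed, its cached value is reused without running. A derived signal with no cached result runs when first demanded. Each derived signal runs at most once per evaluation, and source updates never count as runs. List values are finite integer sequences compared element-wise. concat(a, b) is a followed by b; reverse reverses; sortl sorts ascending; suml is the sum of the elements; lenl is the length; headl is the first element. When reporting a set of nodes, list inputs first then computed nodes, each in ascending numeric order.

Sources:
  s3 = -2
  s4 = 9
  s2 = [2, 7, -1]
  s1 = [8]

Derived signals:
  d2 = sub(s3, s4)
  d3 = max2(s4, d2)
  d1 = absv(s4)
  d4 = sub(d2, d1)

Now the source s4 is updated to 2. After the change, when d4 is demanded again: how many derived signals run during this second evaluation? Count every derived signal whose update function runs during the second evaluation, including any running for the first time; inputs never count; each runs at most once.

First evaluation (everything demanded from the output):
  d1 = absv(9) = 9
  d2 = sub(-2, 9) = -11
  d4 = sub(-11, 9) = -20

Propagation after the edit:
  d1: runs — s4 9->2; result 2.
  d2: runs — s4 9->2; result -4.
  d4: runs — d2 -11->-4; d1 9->2; result -6.

Derived signals that run: d1, d2, d4 — 3 in total.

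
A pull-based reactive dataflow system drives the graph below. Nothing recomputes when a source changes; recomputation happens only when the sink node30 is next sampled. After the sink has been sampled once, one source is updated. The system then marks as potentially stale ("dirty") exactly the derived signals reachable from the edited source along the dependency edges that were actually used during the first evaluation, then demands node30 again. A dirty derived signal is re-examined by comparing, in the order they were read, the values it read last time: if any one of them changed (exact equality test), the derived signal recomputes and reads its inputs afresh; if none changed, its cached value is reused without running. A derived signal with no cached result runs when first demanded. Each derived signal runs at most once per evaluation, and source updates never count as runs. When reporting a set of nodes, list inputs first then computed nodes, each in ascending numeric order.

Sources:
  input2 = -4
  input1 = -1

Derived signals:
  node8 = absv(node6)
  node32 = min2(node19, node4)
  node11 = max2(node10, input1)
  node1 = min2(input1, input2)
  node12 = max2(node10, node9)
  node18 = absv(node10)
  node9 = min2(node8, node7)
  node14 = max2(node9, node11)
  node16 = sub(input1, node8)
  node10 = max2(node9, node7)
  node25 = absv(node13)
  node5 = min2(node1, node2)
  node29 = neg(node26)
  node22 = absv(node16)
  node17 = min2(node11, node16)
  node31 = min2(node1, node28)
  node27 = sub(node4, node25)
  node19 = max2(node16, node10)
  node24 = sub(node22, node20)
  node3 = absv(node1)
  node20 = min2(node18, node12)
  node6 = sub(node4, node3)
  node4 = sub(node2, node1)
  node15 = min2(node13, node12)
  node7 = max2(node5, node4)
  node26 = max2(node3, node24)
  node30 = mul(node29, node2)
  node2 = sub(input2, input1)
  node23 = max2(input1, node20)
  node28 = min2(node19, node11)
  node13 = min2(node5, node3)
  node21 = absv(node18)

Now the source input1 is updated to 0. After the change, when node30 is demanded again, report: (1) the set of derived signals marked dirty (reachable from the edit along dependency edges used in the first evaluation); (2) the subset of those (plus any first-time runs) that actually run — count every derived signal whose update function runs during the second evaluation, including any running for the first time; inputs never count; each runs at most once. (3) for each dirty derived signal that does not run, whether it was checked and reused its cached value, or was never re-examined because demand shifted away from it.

First evaluation (everything demanded from the output):
  node1 = min2(-1, -4) = -4
  node2 = sub(-4, -1) = -3
  node3 = absv(-4) = 4
  node4 = sub(-3, -4) = 1
  node5 = min2(-4, -3) = -4
  node6 = sub(1, 4) = -3
  node7 = max2(-4, 1) = 1
  node8 = absv(-3) = 3
  node9 = min2(3, 1) = 1
  node10 = max2(1, 1) = 1
  node12 = max2(1, 1) = 1
  node16 = sub(-1, 3) = -4
  node18 = absv(1) = 1
  node20 = min2(1, 1) = 1
  node22 = absv(-4) = 4
  node24 = sub(4, 1) = 3
  node26 = max2(4, 3) = 4
  node29 = neg(4) = -4
  node30 = mul(-4, -3) = 12

Propagation after the edit:
  node1: runs — input1 -1->0; result -4 (same value as before).
  node2: runs — input1 -1->0; result -4.
  node3: checked — values it read are unchanged (node1 unchanged); reused cached 4 without running.
  node4: runs — node2 -3->-4; result 0.
  node5: runs — node2 -3->-4; result -4 (same value as before).
  node6: runs — node4 1->0; result -4.
  node7: runs — node4 1->0; result 0.
  node8: runs — node6 -3->-4; result 4.
  node9: runs — node8 3->4; node7 1->0; result 0.
  node10: runs — node9 1->0; node7 1->0; result 0.
  node12: runs — node10 1->0; node9 1->0; result 0.
  node16: runs — input1 -1->0; node8 3->4; result -4 (same value as before).
  node18: runs — node10 1->0; result 0.
  node20: runs — node18 1->0; node12 1->0; result 0.
  node22: checked — values it read are unchanged (node16 unchanged); reused cached 4 without running.
  node24: runs — node20 1->0; result 4.
  node26: runs — node24 3->4; result 4 (same value as before).
  node29: checked — values it read are unchanged (node26 unchanged); reused cached -4 without running.
  node30: runs — node2 -3->-4; result 16.

Key observation: the cutoff stops propagation at node3 — its inputs' values are unchanged, so it reuses its cache.

Marked dirty: node1, node2, node3, node4, node5, node6, node7, node8, node9, node10, node12, node16, node18, node20, node22, node24, node26, node29, node30.
Derived signals that run: node1, node2, node4, node5, node6, node7, node8, node9, node10, node12, node16, node18, node20, node24, node26, node30 — 16 in total.
Checked but reused from cache: node3, node22, node29.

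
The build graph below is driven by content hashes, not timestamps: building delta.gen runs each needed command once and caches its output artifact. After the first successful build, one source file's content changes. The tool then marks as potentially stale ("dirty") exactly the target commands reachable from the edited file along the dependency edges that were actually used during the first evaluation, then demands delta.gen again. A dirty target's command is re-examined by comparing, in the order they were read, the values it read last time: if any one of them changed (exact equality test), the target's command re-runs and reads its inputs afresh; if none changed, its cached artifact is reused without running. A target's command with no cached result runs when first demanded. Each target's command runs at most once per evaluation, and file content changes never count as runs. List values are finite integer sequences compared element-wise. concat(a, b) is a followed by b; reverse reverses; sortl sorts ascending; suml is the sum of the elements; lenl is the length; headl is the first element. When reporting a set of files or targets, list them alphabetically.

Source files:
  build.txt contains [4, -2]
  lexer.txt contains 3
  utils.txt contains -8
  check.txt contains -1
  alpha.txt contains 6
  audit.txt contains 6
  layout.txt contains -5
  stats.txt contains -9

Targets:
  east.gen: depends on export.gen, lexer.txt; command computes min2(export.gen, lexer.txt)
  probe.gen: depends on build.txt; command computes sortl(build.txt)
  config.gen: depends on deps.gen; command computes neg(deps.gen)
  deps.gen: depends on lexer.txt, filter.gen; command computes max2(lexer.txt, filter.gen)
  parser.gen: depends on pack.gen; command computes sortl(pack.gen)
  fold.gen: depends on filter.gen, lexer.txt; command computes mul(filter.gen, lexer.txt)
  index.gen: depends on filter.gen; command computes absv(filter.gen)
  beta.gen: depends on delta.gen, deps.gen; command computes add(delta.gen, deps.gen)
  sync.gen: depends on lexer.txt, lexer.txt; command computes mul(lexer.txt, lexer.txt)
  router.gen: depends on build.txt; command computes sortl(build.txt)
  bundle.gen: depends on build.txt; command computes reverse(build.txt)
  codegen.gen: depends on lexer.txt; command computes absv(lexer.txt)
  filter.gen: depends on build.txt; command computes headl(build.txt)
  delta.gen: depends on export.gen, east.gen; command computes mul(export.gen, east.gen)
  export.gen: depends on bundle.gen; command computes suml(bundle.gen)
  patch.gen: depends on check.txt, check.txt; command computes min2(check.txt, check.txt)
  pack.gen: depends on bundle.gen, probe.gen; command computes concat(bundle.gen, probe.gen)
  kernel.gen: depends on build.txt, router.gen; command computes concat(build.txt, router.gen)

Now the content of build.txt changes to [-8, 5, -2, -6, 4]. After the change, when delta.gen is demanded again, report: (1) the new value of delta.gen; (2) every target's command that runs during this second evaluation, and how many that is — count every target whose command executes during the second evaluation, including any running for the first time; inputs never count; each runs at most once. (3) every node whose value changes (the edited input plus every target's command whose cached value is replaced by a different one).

Initial pass — values computed on the first demand:
  bundle.gen = reverse([4, -2]) = [-2, 4]
  export.gen = suml([-2, 4]) = 2
  east.gen = min2(2, 3) = 2
  delta.gen = mul(2, 2) = 4

Second demand — change propagation:
  bundle.gen: re-runs because build.txt [4, -2]->[-8, 5, -2, -6, 4]; new result [4, -6, -2, 5, -8].
  export.gen: re-runs because bundle.gen [-2, 4]->[4, -6, -2, 5, -8]; new result -7.
  east.gen: re-runs because export.gen 2->-7; new result -7.
  delta.gen: re-runs because export.gen 2->-7; east.gen 2->-7; new result 49.

delta.gen now evaluates to 49.
Run set: bundle.gen, delta.gen, east.gen, export.gen (4 run).
Changed values: build.txt, bundle.gen, delta.gen, east.gen, export.gen.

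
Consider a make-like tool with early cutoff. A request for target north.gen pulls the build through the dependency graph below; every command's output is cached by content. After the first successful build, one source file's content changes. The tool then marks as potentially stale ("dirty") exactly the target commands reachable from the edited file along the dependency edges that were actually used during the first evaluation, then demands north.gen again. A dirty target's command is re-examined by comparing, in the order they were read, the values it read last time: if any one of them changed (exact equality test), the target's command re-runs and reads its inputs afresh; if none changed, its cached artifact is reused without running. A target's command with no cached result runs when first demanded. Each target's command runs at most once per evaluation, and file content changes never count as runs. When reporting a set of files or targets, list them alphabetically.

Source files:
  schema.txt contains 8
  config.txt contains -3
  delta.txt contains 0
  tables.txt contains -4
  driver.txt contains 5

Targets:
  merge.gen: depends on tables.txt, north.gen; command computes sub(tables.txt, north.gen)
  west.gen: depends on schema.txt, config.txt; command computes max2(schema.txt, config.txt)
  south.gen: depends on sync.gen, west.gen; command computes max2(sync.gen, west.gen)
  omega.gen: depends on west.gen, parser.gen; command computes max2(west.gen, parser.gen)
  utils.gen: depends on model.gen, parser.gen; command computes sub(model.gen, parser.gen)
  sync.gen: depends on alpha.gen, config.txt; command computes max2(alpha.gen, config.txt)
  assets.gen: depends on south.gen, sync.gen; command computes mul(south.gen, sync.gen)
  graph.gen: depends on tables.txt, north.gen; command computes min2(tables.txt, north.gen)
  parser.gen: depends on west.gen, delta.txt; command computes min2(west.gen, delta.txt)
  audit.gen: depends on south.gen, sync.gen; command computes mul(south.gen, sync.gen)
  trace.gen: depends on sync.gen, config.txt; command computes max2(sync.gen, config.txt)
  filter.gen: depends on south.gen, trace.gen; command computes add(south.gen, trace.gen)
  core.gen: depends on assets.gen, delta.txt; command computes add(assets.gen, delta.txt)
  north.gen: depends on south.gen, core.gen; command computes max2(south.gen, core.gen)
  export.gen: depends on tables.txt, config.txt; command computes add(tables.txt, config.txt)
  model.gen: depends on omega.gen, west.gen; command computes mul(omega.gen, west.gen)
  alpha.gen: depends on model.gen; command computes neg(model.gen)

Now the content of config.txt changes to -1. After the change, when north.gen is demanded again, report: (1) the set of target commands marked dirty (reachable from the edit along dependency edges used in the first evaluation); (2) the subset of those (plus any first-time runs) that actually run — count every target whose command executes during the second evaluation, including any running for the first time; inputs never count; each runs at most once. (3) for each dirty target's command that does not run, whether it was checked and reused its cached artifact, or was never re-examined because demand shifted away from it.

The edit dirties: alpha.gen, assets.gen, core.gen, model.gen, north.gen, omega.gen, parser.gen, south.gen, sync.gen, west.gen.
6 target commands run: assets.gen, core.gen, north.gen, south.gen, sync.gen, west.gen.
Cache hits after checking: alpha.gen, model.gen, omega.gen, parser.gen.
Note where the cutoff bites: parser.gen is checked, finds nothing changed, and keeps its cache.

First demand of the output computes:
  west.gen = max2(8, -3) = 8
  parser.gen = min2(8, 0) = 0
  omega.gen = max2(8, 0) = 8
  model.gen = mul(8, 8) = 64
  alpha.gen = neg(64) = -64
  sync.gen = max2(-64, -3) = -3
  south.gen = max2(-3, 8) = 8
  assets.gen = mul(8, -3) = -24
  core.gen = add(-24, 0) = -24
  north.gen = max2(8, -24) = 8

After the edit, cleaning proceeds:
  west.gen: a read changed (config.txt -3->-1) — executes, giving 8 — identical to its old value.
  parser.gen: dirty, but its reads are unchanged (west.gen unchanged, delta.txt unchanged); cached 0 stands.
  omega.gen: dirty, but its reads are unchanged (west.gen unchanged, parser.gen unchanged); cached 8 stands.
  model.gen: dirty, but its reads are unchanged (omega.gen unchanged, west.gen unchanged); cached 64 stands.
  alpha.gen: dirty, but its reads are unchanged (model.gen unchanged); cached -64 stands.
  sync.gen: a read changed (config.txt -3->-1) — executes, giving -1.
  south.gen: a read changed (sync.gen -3->-1) — executes, giving 8 — identical to its old value.
  assets.gen: a read changed (sync.gen -3->-1) — executes, giving -8.
  core.gen: a read changed (assets.gen -24->-8) — executes, giving -8.
  north.gen: a read changed (core.gen -24->-8) — executes, giving 8 — identical to its old value.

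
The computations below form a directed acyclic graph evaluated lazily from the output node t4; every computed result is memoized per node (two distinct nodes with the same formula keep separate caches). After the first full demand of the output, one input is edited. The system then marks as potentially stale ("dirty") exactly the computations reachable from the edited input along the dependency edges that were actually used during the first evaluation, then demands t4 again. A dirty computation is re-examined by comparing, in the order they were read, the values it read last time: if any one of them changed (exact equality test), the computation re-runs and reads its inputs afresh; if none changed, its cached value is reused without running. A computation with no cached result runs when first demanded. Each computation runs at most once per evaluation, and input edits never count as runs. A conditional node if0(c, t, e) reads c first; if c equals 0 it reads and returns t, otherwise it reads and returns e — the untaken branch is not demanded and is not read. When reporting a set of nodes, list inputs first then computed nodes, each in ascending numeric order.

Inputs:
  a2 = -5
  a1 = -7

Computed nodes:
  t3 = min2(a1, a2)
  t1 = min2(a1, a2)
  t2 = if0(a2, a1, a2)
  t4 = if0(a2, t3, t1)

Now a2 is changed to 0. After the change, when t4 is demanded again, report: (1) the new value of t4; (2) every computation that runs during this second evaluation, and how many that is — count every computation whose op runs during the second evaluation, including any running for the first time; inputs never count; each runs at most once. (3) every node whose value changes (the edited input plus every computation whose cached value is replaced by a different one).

Demanding t4 again yields -7.
2 computations run: t3, t4.
The nodes whose values change: a2.
Note the branch switch — demand abandons t1, which is never re-examined.

First demand of the output computes:
  t1 = min2(-7, -5) = -7
  t4 = if0(a2=-5 -> else branch t1) = -7

After the edit, cleaning proceeds:
  t1: stays stale; no demand reaches it after the flip.
  t3: had never run; runs now, result -7.
  t4: a read changed (a2 -5->0) — executes, giving -7 — identical to its old value.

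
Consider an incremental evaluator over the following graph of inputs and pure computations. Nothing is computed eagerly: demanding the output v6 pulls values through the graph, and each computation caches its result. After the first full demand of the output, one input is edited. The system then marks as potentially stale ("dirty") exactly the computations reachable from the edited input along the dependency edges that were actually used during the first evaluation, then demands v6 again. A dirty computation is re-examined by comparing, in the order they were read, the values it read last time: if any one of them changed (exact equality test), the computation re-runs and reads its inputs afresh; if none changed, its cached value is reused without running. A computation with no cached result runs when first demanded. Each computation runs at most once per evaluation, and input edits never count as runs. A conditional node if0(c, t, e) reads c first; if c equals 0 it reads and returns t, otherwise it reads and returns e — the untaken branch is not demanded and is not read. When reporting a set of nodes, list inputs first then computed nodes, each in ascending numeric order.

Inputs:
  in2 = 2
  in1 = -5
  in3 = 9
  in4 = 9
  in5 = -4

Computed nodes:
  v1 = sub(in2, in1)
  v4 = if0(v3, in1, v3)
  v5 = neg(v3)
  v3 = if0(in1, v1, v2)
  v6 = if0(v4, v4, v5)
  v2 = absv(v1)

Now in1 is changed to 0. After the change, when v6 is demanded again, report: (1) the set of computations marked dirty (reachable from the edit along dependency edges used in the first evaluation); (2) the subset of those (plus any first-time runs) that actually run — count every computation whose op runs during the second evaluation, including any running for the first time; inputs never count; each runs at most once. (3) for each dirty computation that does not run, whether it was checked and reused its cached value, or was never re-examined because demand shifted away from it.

Dirty set: v1, v2, v3, v4, v5, v6.
Run set: v1, v3, v4, v5, v6 (5 run).
Left stale — demand moved off them: v2.
The important point: the flipped condition redirects demand; v2 is left stale, never re-checked.

Initial pass — values computed on the first demand:
  v1 = sub(2, -5) = 7
  v2 = absv(7) = 7
  v3 = if0(in1=-5 -> else branch v2) = 7
  v4 = if0(v3=7 -> else branch v3) = 7
  v5 = neg(7) = -7
  v6 = if0(v4=7 -> else branch v5) = -7

Second demand — change propagation:
  v1: re-runs because in1 -5->0; new result 2.
  v2: dirty yet unreached — the second evaluation never asks for it.
  v3: re-runs because in1 -5->0; new result 2.
  v4: re-runs because v3 7->2; v3 7->2; new result 2.
  v5: re-runs because v3 7->2; new result -2.
  v6: re-runs because v4 7->2; v5 -7->-2; new result -2.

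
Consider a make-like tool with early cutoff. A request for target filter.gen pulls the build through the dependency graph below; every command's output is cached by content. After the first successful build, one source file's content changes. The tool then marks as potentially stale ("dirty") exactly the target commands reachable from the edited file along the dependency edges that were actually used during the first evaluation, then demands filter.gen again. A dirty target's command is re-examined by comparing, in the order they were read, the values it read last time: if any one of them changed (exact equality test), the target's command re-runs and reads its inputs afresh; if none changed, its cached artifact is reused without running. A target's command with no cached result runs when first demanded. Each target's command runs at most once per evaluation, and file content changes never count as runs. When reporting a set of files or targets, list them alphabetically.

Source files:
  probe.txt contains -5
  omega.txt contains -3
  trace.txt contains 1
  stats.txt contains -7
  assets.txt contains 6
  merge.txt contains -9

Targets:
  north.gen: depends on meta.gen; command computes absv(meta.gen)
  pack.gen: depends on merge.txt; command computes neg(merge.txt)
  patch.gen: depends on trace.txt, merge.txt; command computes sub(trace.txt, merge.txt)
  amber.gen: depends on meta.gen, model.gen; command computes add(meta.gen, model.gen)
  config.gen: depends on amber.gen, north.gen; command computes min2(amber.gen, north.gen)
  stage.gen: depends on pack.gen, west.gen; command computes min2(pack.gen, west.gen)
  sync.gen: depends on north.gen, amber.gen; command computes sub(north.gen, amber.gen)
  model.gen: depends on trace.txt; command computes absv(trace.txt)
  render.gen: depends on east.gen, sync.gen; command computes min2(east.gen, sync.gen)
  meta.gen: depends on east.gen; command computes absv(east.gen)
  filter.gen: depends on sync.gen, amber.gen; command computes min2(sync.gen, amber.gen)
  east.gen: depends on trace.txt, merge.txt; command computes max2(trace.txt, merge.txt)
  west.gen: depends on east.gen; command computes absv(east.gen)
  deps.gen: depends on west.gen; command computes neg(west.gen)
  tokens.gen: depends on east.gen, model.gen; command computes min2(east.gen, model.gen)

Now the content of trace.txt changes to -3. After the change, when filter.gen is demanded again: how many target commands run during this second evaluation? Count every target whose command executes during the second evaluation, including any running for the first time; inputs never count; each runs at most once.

First demand of the output computes:
  east.gen = max2(1, -9) = 1
  meta.gen = absv(1) = 1
  model.gen = absv(1) = 1
  amber.gen = add(1, 1) = 2
  north.gen = absv(1) = 1
  sync.gen = sub(1, 2) = -1
  filter.gen = min2(-1, 2) = -1

After the edit, cleaning proceeds:
  east.gen: a read changed (trace.txt 1->-3) — executes, giving -3.
  meta.gen: a read changed (east.gen 1->-3) — executes, giving 3.
  model.gen: a read changed (trace.txt 1->-3) — executes, giving 3.
  amber.gen: a read changed (meta.gen 1->3; model.gen 1->3) — executes, giving 6.
  north.gen: a read changed (meta.gen 1->3) — executes, giving 3.
  sync.gen: a read changed (north.gen 1->3; amber.gen 2->6) — executes, giving -3.
  filter.gen: a read changed (sync.gen -1->-3; amber.gen 2->6) — executes, giving -3.

7 target commands run: amber.gen, east.gen, filter.gen, meta.gen, model.gen, north.gen, sync.gen.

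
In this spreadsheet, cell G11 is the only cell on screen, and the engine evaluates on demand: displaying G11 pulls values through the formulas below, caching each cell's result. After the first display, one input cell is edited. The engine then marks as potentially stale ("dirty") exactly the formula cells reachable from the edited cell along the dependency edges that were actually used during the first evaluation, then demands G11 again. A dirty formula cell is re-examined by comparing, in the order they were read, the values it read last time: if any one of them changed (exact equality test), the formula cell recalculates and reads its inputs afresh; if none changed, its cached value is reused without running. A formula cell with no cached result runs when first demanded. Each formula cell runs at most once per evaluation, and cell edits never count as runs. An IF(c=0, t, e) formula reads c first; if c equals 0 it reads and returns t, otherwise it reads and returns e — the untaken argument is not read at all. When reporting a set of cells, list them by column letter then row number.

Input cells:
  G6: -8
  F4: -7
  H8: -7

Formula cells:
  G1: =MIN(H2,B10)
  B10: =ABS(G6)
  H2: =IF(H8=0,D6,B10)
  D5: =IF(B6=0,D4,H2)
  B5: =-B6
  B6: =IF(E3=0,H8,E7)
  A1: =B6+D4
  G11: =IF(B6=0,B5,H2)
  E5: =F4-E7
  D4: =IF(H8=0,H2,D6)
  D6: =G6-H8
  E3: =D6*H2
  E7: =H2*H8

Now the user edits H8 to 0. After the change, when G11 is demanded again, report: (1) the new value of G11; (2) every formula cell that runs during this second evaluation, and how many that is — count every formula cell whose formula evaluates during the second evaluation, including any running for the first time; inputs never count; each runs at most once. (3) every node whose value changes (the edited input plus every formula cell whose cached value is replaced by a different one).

Initial pass — values computed on the first demand:
  B10 = ABS(-8) = 8
  D6 = -8 - -7 = -1
  H2 = IF(H8=0: H8=-7 -> else branch B10) = 8
  E3 = -1 * 8 = -8
  E7 = 8 * -7 = -56
  B6 = IF(E3=0: E3=-8 -> else branch E7) = -56
  G11 = IF(B6=0: B6=-56 -> else branch H2) = 8

Second demand — change propagation:
  D6: re-runs because H8 -7->0; new result -8.
  H2: re-runs because H8 -7->0; new result -8.
  E3: re-runs because D6 -1->-8; H2 8->-8; new result 64.
  E7: re-runs because H2 8->-8; H8 -7->0; new result 0.
  B6: re-runs because E3 -8->64; E7 -56->0; new result 0.
  B5: newly demanded (no cache) — executes and yields 0.
  G11: re-runs because B6 -56->0; H2 8->-8; new result 0.

The important point: the flipped condition pulls in fresh nodes; B5 runs for the first time.

G11 now evaluates to 0.
Run set: B5, B6, D6, E3, E7, G11, H2 (7 run).
Changed values: B6, D6, E3, E7, G11, H2, H8.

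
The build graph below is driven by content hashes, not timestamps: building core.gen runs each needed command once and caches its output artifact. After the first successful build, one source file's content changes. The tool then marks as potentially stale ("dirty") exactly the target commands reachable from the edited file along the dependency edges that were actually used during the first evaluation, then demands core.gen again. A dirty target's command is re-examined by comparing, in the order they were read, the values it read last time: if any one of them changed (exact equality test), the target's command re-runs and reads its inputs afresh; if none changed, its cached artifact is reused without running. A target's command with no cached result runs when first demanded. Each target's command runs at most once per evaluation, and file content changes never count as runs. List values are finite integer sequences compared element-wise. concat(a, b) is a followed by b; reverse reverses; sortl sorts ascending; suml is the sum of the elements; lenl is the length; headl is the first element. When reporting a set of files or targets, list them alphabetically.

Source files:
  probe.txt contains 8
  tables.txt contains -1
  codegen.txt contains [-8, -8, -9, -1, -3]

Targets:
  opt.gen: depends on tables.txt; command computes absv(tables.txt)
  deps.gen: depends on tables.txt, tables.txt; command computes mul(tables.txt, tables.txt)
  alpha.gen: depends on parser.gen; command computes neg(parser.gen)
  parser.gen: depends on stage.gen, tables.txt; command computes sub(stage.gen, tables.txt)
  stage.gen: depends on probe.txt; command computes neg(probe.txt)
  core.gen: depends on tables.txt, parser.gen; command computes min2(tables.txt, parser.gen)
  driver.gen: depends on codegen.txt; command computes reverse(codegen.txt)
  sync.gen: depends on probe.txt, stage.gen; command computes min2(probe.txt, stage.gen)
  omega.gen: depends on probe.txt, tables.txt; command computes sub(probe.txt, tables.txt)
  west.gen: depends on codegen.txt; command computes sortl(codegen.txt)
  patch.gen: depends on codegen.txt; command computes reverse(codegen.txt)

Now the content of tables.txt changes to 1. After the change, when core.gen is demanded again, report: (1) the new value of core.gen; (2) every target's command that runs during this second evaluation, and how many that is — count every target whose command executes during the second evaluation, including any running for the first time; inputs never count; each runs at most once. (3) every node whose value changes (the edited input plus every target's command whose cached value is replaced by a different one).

Initial pass — values computed on the first demand:
  stage.gen = neg(8) = -8
  parser.gen = sub(-8, -1) = -7
  core.gen = min2(-1, -7) = -7

Second demand — change propagation:
  parser.gen: re-runs because tables.txt -1->1; new result -9.
  core.gen: re-runs because tables.txt -1->1; parser.gen -7->-9; new result -9.

core.gen now evaluates to -9.
Run set: core.gen, parser.gen (2 run).
Changed values: core.gen, parser.gen, tables.txt.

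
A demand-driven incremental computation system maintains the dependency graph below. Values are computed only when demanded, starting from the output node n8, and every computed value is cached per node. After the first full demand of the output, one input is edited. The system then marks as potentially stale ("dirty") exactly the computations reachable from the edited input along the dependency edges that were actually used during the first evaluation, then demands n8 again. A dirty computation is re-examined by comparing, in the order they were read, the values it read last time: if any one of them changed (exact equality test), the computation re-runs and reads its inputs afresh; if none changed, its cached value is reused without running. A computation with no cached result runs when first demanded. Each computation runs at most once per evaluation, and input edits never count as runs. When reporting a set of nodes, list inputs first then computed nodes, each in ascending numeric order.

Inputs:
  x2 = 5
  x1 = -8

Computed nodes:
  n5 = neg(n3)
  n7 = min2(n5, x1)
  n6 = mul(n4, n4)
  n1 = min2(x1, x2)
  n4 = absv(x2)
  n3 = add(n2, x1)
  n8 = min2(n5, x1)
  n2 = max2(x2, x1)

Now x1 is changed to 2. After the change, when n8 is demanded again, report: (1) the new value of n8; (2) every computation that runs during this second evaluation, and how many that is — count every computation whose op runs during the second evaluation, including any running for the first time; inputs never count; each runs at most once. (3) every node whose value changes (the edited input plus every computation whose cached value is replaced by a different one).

New value of n8: -7.
Computations that run: n2, n3, n5, n8 — 4 in total.
Values that change: x1, n3, n5, n8.

First evaluation (everything demanded from the output):
  n2 = max2(5, -8) = 5
  n3 = add(5, -8) = -3
  n5 = neg(-3) = 3
  n8 = min2(3, -8) = -8

Propagation after the edit:
  n2: runs — x1 -8->2; result 5 (same value as before).
  n3: runs — x1 -8->2; result 7.
  n5: runs — n3 -3->7; result -7.
  n8: runs — n5 3->-7; x1 -8->2; result -7.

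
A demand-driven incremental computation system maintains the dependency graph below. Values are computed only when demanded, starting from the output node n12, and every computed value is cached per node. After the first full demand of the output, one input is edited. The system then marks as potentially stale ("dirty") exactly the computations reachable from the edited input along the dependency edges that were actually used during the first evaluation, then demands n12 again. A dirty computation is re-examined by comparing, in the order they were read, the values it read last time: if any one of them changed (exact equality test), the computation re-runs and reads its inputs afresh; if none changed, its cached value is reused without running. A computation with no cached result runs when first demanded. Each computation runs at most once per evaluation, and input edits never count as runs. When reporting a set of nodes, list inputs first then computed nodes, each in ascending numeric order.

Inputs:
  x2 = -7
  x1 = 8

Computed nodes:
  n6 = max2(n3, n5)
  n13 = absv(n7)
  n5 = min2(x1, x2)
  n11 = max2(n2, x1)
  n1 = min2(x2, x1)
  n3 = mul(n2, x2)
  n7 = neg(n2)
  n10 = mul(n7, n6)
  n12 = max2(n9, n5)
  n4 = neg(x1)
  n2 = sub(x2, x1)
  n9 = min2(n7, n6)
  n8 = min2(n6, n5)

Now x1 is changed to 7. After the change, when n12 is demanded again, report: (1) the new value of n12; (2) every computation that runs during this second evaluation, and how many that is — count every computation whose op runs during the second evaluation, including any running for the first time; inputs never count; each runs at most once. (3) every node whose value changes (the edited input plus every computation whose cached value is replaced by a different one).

New value of n12: 14.
Computations that run: n2, n3, n5, n6, n7, n9, n12 — 7 in total.
Values that change: x1, n2, n3, n6, n7, n9, n12.

First evaluation (everything demanded from the output):
  n2 = sub(-7, 8) = -15
  n3 = mul(-15, -7) = 105
  n5 = min2(8, -7) = -7
  n6 = max2(105, -7) = 105
  n7 = neg(-15) = 15
  n9 = min2(15, 105) = 15
  n12 = max2(15, -7) = 15

Propagation after the edit:
  n2: runs — x1 8->7; result -14.
  n3: runs — n2 -15->-14; result 98.
  n5: runs — x1 8->7; result -7 (same value as before).
  n6: runs — n3 105->98; result 98.
  n7: runs — n2 -15->-14; result 14.
  n9: runs — n7 15->14; n6 105->98; result 14.
  n12: runs — n9 15->14; result 14.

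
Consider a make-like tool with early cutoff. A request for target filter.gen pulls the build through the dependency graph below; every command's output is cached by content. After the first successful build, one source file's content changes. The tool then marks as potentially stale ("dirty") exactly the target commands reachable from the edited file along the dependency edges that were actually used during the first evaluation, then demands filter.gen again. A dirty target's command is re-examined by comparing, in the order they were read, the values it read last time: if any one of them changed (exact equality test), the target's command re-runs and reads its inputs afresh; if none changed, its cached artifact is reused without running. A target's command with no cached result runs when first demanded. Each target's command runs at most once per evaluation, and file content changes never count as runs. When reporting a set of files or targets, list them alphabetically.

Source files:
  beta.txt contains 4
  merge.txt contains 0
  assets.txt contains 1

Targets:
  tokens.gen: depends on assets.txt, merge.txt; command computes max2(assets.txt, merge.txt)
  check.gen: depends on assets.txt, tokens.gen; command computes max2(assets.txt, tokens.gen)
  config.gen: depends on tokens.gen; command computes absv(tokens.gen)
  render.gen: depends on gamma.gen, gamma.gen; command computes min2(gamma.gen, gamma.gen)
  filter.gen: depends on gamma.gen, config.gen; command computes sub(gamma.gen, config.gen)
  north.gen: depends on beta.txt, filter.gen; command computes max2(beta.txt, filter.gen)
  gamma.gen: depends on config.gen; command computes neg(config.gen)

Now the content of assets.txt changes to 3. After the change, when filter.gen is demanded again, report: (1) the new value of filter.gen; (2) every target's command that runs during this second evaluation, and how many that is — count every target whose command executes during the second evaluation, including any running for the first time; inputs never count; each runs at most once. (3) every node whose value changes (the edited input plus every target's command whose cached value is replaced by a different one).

First demand of the output computes:
  tokens.gen = max2(1, 0) = 1
  config.gen = absv(1) = 1
  gamma.gen = neg(1) = -1
  filter.gen = sub(-1, 1) = -2

After the edit, cleaning proceeds:
  tokens.gen: a read changed (assets.txt 1->3) — executes, giving 3.
  config.gen: a read changed (tokens.gen 1->3) — executes, giving 3.
  gamma.gen: a read changed (config.gen 1->3) — executes, giving -3.
  filter.gen: a read changed (gamma.gen -1->-3; config.gen 1->3) — executes, giving -6.

Demanding filter.gen again yields -6.
4 target commands run: config.gen, filter.gen, gamma.gen, tokens.gen.
The nodes whose values change: assets.txt, config.gen, filter.gen, gamma.gen, tokens.gen.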